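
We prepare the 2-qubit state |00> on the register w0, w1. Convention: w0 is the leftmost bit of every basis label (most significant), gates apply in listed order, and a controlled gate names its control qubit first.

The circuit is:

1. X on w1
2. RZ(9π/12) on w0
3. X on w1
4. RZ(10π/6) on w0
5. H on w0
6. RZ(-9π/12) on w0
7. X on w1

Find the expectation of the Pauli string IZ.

The observable IZ averages to -1.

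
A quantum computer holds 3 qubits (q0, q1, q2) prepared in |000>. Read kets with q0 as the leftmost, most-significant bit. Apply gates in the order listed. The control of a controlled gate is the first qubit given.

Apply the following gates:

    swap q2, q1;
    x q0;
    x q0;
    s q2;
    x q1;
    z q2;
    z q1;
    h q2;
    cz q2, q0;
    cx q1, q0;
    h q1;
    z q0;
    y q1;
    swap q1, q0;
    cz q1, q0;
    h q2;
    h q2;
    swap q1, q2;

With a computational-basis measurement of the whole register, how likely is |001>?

The probability of measuring |001> is 1/4.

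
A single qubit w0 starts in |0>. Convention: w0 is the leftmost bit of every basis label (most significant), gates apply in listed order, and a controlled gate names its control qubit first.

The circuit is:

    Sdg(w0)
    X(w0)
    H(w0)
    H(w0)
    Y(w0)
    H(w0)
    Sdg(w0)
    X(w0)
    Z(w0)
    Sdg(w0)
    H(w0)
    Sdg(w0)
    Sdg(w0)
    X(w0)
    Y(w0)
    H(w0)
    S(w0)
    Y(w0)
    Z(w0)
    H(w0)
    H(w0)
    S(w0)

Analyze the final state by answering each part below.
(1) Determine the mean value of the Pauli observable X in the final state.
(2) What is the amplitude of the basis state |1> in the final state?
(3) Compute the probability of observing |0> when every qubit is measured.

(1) In the final state, X has expectation -1.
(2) |1> carries amplitude sqrt(2)*I/2 in the final state.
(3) Outcome |0> occurs with probability 1/2.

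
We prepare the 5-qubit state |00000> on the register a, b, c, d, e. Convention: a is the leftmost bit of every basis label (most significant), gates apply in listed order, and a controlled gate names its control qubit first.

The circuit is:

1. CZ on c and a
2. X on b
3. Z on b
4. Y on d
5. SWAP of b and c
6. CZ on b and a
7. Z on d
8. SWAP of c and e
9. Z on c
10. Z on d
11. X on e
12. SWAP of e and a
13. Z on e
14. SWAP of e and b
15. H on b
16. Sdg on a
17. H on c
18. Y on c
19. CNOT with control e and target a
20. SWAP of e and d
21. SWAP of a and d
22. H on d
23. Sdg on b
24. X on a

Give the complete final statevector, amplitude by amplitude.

The final amplitudes are -sqrt(2)/4 on |10001>, -sqrt(2)/4 on |10011>, sqrt(2)/4 on |10101>, sqrt(2)/4 on |10111>, sqrt(2)*I/4 on |11001>, sqrt(2)*I/4 on |11011>, -sqrt(2)*I/4 on |11101>, -sqrt(2)*I/4 on |11111>, and 0 on every other basis state.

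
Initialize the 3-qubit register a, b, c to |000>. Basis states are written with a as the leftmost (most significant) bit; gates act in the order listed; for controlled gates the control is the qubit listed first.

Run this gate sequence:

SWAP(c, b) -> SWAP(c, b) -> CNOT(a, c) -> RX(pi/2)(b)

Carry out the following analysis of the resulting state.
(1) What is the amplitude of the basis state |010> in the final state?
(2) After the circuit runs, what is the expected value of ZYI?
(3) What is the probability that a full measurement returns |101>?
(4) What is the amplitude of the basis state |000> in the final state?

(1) |010> carries amplitude -sqrt(2)*I/2 in the final state. Key observation: steps 1-2 multiply out to the identity, so the circuit reduces to the remaining gates.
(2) The observable ZYI averages to -1.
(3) A full measurement returns |101> with probability 0.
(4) |000> carries amplitude sqrt(2)/2 in the final state.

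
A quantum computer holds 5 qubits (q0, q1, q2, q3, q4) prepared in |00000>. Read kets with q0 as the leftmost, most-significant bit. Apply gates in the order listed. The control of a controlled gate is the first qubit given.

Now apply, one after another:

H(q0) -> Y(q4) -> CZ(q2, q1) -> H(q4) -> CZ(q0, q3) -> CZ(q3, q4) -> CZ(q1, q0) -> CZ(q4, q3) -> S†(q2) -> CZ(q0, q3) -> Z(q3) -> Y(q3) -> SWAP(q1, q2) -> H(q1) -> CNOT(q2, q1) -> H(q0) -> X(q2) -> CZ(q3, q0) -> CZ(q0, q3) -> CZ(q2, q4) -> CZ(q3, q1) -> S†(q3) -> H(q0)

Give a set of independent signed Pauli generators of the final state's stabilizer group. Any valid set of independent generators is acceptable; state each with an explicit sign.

The stabilizer group can be generated by +XIIII, -IXIII, +IIIIX, -IIZII, -IIIZI, among other valid generating sets.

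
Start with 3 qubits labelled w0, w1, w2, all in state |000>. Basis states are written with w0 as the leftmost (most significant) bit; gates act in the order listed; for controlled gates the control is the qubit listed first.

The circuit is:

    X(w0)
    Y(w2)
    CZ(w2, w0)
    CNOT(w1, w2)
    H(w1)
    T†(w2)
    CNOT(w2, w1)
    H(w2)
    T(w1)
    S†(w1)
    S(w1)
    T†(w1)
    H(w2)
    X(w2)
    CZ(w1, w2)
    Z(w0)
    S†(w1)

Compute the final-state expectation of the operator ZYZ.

The observable ZYZ averages to 1. Key observation: gates 8-13 undo each other exactly, leaving only the rest of the circuit to track.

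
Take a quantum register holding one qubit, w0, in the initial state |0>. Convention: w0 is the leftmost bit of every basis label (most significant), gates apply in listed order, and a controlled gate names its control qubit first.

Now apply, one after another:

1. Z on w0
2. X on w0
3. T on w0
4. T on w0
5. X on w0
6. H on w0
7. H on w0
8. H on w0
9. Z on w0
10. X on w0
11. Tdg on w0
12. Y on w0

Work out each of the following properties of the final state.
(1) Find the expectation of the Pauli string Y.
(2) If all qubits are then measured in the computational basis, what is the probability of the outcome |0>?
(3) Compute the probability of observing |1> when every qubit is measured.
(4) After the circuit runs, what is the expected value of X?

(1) In the final state, Y has expectation sqrt(2)/2. Key observation: the block from step 6 through step 7 cancels to the identity and can be dropped.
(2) The probability of measuring |0> is 1/2.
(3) Outcome |1> occurs with probability 1/2.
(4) The observable X averages to sqrt(2)/2.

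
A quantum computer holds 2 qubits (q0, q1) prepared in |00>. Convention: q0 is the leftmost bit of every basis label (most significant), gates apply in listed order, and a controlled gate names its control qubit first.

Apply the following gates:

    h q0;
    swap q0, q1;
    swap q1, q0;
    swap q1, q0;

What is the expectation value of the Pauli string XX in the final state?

The observable XX averages to 0. Key observation: gates 3-4 undo each other exactly, leaving only the rest of the circuit to track.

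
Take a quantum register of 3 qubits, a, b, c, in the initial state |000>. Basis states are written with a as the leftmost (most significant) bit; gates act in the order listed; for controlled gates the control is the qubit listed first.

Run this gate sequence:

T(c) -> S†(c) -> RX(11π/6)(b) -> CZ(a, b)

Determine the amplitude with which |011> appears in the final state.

|011> carries amplitude 0 in the final state.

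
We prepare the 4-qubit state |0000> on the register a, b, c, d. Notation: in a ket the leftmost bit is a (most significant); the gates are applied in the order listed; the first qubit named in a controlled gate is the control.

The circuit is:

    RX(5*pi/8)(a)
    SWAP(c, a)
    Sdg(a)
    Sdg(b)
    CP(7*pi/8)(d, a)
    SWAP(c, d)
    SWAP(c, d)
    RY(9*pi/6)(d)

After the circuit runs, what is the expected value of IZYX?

The observable IZYX averages to sqrt(sqrt(2) + 2)/2. Key observation: gates 6-7 undo each other exactly, leaving only the rest of the circuit to track.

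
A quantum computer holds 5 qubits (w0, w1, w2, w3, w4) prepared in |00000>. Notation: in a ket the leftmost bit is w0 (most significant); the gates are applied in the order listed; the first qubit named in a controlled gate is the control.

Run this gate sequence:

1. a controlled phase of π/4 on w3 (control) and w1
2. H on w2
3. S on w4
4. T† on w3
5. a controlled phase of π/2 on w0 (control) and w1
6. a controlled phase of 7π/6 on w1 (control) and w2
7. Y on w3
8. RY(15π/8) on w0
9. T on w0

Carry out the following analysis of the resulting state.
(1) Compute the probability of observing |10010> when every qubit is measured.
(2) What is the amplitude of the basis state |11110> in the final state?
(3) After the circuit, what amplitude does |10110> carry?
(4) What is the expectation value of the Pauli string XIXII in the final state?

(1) The probability of measuring |10010> is sin(pi/16)**2/2.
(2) The final state's coefficient on |11110> equals 0.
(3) |10110> carries amplitude sqrt(2)*exp(3*I*pi/4)*sin(pi/16)/2 in the final state.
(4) In the final state, XIXII has expectation -sqrt(4 - 2*sqrt(2))/4.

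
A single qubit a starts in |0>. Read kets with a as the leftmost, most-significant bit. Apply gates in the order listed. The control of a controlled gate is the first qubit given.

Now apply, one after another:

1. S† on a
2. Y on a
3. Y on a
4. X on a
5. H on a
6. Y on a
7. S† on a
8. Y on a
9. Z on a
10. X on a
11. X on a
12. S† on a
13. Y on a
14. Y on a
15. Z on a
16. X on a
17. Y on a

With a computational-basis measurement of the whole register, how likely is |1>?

Outcome |1> occurs with probability 1/2.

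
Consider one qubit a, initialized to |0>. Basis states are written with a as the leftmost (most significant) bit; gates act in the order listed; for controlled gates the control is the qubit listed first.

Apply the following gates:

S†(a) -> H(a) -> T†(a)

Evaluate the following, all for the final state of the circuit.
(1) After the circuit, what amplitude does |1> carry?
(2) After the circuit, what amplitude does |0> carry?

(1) |1> carries amplitude -sqrt(2)*exp(3*I*pi/4)/2 in the final state.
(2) The amplitude on |0> is sqrt(2)/2.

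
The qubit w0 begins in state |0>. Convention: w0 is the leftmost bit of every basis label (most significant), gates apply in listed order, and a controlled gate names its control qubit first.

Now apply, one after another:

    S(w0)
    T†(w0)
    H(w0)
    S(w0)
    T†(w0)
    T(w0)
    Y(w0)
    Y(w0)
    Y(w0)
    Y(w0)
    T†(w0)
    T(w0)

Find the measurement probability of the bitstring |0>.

Outcome |0> occurs with probability 1/2.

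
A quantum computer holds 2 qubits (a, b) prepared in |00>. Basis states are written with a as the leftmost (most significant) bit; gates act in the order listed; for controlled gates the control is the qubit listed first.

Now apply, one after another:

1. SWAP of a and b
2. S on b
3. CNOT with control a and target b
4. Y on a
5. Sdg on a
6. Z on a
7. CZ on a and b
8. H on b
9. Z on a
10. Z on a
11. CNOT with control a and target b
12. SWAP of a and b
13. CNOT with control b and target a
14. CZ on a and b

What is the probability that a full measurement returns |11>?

A full measurement returns |11> with probability 1/2.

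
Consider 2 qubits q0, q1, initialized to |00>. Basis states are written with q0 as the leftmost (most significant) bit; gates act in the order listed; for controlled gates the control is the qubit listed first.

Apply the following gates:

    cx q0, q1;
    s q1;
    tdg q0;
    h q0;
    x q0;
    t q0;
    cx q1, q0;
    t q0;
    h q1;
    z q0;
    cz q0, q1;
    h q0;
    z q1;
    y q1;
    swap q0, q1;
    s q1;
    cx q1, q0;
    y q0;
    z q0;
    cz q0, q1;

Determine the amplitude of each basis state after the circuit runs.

After the circuit, the state carries amplitude sqrt(2)*(1 - I)/4 on |00>, sqrt(2)*(1 + I)/4 on |01>, sqrt(2)*(1 + I)/4 on |10>, sqrt(2)*(1 - I)/4 on |11>.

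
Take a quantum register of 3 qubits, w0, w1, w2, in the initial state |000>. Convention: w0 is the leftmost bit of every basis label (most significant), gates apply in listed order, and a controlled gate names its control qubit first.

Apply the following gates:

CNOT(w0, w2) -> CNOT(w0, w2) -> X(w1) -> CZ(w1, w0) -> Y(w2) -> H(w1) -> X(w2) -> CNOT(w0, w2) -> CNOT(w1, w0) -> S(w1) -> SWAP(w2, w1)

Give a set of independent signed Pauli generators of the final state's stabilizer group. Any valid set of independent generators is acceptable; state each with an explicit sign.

One valid set of independent stabilizer generators is -XIY, +ZIZ, +IZI (any independent generating set of the same group is equally correct).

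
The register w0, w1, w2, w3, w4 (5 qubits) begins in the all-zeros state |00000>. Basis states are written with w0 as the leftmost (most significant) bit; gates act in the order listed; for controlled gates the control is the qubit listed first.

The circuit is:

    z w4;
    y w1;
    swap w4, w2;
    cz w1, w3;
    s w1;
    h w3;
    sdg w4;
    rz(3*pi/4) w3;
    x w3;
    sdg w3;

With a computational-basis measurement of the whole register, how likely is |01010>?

Outcome |01010> occurs with probability 1/2.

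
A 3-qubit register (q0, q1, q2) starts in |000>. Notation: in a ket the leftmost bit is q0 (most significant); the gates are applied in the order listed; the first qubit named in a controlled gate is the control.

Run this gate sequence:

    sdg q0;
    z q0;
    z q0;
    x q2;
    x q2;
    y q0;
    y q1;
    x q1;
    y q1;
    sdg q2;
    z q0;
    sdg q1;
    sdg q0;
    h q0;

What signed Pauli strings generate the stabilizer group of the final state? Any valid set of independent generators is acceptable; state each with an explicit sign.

The stabilizer group can be generated by -XII, -IZI, +IIZ, among other valid generating sets.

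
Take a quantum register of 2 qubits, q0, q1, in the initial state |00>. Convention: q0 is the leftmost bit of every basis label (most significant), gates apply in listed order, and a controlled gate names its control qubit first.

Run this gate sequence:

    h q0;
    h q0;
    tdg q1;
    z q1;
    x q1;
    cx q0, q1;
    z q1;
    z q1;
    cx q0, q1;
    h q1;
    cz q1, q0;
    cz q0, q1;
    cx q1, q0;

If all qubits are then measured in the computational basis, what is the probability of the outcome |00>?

A full measurement returns |00> with probability 1/2. Key observation: gates 6-9 undo each other exactly, leaving only the rest of the circuit to track.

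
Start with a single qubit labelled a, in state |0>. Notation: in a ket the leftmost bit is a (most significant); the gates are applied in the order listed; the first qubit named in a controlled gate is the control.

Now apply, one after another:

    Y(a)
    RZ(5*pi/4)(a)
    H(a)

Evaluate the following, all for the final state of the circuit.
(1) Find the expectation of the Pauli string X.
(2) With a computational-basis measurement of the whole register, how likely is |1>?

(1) The expectation value of X is -1.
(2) Outcome |1> occurs with probability 1/2.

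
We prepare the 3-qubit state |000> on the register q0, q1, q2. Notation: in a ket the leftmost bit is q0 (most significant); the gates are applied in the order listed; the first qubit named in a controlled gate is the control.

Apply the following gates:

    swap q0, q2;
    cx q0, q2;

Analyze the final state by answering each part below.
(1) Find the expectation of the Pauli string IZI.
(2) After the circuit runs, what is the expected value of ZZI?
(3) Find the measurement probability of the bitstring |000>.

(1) The expectation value of IZI is 1.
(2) The expectation value of ZZI is 1.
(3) A full measurement returns |000> with probability 1.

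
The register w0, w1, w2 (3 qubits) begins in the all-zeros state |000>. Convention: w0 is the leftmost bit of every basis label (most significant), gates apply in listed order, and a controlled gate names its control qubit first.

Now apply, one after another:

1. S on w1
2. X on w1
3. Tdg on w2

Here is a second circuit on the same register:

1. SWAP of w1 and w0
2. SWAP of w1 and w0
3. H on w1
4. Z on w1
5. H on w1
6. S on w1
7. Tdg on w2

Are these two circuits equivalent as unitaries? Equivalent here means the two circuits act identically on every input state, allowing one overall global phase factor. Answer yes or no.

No: there is an input state on which the two circuits produce genuinely different outputs (not merely differing by a phase).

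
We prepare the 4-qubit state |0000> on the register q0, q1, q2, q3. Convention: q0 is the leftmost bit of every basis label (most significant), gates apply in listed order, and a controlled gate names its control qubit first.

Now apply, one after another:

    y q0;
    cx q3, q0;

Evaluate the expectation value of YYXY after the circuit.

The expectation value of YYXY is 0.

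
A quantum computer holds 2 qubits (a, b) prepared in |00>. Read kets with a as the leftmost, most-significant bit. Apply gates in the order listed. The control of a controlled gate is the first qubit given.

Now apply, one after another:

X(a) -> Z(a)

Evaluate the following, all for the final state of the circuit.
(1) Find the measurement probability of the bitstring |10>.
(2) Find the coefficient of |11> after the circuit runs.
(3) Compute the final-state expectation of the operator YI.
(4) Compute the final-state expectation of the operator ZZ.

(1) Outcome |10> occurs with probability 1.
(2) The final state's coefficient on |11> equals 0.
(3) In the final state, YI has expectation 0.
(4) The observable ZZ averages to -1.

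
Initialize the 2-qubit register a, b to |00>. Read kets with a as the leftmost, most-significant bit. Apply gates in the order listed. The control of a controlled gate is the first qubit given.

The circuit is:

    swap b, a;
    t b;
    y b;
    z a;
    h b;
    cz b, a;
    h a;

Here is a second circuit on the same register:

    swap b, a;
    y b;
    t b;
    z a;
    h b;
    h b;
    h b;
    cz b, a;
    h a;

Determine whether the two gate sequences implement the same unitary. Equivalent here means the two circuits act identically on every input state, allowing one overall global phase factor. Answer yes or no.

No, they are not equivalent — no single phase factor reconciles the two unitaries.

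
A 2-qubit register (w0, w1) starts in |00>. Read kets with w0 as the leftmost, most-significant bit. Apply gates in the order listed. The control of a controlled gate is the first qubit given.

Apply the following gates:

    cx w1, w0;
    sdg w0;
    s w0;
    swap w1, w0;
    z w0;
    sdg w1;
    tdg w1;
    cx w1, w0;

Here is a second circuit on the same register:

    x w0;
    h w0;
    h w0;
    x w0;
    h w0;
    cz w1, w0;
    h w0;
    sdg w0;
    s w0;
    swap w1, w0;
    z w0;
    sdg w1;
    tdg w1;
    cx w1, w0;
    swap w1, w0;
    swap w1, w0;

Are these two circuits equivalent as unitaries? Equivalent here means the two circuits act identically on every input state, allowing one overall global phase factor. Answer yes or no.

Yes — the two circuits implement the same unitary up to a global phase.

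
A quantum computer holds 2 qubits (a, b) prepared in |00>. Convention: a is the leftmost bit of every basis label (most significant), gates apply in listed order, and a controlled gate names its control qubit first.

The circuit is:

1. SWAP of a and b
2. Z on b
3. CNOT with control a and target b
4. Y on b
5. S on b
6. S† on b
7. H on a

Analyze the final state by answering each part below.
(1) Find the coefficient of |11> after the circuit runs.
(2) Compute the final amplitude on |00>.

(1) The amplitude on |11> is sqrt(2)*I/2.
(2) |00> carries amplitude 0 in the final state.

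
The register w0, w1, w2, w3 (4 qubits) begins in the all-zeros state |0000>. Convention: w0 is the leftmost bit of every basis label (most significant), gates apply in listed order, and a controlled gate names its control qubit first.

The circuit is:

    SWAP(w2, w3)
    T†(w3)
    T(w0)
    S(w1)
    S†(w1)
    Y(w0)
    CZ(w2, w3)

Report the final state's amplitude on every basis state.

The resulting statevector has amplitude I on |1000>, and 0 on every other basis state.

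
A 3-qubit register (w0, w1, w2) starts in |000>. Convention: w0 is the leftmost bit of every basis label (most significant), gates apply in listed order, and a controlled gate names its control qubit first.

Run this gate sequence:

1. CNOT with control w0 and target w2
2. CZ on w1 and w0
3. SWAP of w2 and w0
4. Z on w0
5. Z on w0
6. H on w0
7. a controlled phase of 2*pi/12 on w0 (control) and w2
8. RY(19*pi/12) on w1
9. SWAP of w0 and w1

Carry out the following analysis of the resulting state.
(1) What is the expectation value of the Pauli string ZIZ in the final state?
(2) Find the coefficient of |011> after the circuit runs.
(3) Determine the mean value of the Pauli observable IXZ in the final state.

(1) The observable ZIZ averages to -sqrt(2)/4 + sqrt(6)/4.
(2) The final state's coefficient on |011> equals 0.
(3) In the final state, IXZ has expectation 1.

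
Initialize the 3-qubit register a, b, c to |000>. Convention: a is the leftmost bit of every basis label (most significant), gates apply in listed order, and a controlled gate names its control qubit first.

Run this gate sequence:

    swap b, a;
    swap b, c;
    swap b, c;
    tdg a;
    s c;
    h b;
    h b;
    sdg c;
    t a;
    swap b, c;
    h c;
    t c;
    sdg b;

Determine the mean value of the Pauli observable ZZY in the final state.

The expectation value of ZZY is sqrt(2)/2. Key observation: steps 3-10 multiply out to the identity, so the circuit reduces to the remaining gates.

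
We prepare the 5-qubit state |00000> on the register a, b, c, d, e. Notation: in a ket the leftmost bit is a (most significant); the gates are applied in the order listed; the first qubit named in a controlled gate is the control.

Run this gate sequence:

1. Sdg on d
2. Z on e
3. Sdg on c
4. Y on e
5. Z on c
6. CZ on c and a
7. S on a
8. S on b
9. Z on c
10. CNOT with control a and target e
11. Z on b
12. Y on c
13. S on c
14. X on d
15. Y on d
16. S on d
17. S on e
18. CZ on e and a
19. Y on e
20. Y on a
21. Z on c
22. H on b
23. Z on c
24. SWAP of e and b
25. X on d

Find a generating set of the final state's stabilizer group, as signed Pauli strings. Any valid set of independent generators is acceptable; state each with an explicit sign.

One valid set of independent stabilizer generators is +IIIIX, -ZIIII, +IZIII, -IIZII, -IIIZI (any independent generating set of the same group is equally correct).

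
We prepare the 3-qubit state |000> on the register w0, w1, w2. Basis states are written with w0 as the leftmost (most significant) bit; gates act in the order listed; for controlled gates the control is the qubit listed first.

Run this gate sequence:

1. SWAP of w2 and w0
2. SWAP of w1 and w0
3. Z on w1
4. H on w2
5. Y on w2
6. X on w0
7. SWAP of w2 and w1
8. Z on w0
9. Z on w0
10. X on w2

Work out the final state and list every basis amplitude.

After the circuit, the state carries amplitude -sqrt(2)*I/2 on |101>, sqrt(2)*I/2 on |111>, and 0 on every other basis state.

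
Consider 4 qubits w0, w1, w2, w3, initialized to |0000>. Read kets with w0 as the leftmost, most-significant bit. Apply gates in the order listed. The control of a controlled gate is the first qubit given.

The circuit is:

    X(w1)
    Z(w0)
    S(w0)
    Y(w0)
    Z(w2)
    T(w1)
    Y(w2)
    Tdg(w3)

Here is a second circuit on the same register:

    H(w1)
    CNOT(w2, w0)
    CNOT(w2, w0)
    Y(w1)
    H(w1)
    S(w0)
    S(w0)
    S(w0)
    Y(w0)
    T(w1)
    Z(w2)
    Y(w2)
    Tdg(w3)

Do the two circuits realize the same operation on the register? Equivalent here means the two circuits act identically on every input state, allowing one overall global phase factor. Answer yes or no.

No — the two circuits implement different unitaries, even allowing a global phase.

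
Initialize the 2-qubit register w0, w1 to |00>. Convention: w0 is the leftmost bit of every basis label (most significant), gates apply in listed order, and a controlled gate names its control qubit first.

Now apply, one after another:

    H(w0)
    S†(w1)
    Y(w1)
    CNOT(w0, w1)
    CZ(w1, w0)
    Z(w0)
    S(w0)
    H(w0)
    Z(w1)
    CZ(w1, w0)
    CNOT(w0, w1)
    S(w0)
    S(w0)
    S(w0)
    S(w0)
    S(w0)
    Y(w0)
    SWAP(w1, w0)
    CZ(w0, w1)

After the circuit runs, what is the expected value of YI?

In the final state, YI has expectation 1. Key observation: the block from step 13 through step 16 cancels to the identity and can be dropped.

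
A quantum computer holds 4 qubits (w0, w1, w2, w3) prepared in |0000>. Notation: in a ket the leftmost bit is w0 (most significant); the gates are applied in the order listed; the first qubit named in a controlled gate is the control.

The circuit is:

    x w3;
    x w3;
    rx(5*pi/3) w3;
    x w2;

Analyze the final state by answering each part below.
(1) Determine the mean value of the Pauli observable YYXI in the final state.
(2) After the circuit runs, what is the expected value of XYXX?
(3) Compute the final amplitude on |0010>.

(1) The expectation value of YYXI is 0. Key observation: steps 1-2 multiply out to the identity, so the circuit reduces to the remaining gates.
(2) The expectation value of XYXX is 0.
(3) |0010> carries amplitude -sqrt(3)/2 in the final state.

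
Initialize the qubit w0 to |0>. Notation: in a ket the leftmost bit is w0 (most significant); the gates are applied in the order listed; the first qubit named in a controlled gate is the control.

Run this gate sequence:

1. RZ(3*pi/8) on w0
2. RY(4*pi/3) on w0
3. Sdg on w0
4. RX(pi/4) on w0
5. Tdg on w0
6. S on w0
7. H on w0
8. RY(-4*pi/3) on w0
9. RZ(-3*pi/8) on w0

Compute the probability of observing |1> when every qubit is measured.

Outcome |1> occurs with probability -sqrt(6)/16 - sqrt(3)/16 + 3*sqrt(2)/16 + 7/16.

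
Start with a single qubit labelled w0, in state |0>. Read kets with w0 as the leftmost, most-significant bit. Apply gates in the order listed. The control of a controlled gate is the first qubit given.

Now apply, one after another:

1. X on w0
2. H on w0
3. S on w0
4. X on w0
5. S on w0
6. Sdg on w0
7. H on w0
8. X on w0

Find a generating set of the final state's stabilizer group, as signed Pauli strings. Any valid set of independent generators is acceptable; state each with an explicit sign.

The stabilizer group can be generated by +Y, among other valid generating sets.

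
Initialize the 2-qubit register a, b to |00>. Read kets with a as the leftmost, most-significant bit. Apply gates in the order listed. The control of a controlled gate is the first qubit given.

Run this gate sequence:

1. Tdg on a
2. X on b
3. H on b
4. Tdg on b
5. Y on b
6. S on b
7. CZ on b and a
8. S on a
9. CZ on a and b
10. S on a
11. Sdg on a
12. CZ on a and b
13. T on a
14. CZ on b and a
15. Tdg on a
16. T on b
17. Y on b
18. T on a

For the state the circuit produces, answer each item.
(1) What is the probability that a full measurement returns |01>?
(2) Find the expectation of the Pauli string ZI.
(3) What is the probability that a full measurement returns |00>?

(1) Outcome |01> occurs with probability 1/2. Key observation: gates 9-12 undo each other exactly, leaving only the rest of the circuit to track.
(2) In the final state, ZI has expectation 1.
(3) Outcome |00> occurs with probability 1/2.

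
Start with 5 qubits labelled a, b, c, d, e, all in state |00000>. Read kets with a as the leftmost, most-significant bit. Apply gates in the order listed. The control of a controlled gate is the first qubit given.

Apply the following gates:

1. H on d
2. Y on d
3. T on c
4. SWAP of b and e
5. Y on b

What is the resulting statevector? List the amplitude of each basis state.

The final amplitudes are sqrt(2)/2 on |01000>, -sqrt(2)/2 on |01010>, and 0 on every other basis state.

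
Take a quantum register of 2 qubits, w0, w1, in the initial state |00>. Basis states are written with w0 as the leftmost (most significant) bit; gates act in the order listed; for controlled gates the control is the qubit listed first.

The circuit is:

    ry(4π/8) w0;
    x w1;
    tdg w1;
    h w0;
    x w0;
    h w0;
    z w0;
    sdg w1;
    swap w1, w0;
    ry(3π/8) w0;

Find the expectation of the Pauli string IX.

In the final state, IX has expectation 1.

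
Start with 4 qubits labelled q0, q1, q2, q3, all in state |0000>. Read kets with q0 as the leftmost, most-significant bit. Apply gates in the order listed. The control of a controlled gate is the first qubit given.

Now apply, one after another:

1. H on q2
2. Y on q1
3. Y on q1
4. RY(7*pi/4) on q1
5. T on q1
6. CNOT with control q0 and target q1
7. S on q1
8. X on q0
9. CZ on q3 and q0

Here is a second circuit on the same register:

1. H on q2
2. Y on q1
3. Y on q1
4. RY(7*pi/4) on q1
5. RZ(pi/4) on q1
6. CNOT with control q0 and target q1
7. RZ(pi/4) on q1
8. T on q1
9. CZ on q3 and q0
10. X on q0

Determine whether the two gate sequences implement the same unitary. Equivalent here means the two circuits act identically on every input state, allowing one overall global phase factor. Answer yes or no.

No — the two circuits implement different unitaries, even allowing a global phase.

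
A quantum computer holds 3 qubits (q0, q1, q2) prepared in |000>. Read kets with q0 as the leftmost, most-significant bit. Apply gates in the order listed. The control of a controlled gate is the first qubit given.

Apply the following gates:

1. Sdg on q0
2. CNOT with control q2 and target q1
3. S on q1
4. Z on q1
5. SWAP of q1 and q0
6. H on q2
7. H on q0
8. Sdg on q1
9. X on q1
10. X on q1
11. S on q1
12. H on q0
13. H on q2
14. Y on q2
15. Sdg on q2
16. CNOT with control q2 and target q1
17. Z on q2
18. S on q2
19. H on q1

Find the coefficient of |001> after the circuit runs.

The amplitude on |001> is -sqrt(2)*I/2.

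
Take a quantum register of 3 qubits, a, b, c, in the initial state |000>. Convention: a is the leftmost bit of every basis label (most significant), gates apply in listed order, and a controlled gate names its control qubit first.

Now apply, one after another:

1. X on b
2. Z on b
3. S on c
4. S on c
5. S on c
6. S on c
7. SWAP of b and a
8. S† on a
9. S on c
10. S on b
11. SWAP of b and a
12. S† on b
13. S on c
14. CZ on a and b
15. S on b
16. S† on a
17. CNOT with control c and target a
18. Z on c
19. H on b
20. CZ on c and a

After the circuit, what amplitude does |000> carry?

The final state's coefficient on |000> equals sqrt(2)*I/2. Key observation: the block from step 3 through step 6 cancels to the identity and can be dropped.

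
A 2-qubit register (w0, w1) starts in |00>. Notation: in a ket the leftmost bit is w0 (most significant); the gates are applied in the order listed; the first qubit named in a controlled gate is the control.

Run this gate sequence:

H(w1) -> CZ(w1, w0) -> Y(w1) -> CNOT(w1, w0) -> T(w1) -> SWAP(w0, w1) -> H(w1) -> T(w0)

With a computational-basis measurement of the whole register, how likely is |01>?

A full measurement returns |01> with probability 1/4.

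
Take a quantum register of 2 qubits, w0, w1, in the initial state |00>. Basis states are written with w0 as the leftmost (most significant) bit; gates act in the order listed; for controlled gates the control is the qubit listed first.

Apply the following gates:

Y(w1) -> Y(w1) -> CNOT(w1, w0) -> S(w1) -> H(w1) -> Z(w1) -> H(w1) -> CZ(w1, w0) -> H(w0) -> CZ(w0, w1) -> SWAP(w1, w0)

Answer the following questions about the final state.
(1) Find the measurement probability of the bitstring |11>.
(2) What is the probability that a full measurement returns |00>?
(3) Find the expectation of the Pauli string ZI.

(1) Outcome |11> occurs with probability 1/2.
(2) Outcome |00> occurs with probability 0.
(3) The expectation value of ZI is -1.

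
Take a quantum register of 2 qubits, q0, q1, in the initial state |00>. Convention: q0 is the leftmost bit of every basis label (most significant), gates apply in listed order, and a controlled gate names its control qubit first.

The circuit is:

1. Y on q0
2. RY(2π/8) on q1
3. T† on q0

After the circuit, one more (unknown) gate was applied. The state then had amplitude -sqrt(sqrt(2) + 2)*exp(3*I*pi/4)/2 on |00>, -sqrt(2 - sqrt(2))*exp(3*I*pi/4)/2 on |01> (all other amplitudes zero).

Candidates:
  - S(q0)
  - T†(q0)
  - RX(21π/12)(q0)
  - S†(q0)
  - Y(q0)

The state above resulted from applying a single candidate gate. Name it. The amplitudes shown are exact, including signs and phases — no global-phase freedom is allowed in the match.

The applied gate was Y(q0).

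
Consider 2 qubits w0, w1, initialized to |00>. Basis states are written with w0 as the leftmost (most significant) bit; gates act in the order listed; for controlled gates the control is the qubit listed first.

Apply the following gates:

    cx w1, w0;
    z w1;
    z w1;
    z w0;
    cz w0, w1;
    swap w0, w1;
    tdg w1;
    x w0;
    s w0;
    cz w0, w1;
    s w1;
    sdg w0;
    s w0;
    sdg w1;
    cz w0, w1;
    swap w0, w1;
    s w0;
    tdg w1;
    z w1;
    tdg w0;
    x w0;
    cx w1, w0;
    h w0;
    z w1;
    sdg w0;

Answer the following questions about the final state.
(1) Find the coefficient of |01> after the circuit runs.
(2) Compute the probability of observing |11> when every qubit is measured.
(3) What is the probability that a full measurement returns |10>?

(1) |01> carries amplitude sqrt(2)*exp(I*pi/4)/2 in the final state.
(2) A full measurement returns |11> with probability 1/2.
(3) Outcome |10> occurs with probability 0.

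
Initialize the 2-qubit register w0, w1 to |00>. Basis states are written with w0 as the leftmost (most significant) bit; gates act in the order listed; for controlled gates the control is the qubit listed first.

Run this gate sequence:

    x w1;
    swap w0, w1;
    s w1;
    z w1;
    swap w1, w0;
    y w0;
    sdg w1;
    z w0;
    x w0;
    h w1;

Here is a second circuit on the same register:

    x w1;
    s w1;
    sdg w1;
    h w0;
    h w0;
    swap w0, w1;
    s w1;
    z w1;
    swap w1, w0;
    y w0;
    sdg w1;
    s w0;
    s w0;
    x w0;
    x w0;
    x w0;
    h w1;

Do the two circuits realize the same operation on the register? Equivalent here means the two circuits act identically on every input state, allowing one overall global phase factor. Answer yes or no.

Yes — the two circuits implement the same unitary up to a global phase.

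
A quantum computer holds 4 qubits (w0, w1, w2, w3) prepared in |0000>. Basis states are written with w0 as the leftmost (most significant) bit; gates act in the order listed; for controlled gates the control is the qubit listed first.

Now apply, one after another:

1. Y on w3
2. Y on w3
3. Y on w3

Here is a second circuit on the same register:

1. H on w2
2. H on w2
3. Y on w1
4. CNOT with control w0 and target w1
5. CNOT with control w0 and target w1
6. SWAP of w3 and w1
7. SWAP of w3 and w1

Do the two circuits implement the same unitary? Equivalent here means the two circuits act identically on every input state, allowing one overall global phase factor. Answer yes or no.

No, they are not equivalent — no single phase factor reconciles the two unitaries.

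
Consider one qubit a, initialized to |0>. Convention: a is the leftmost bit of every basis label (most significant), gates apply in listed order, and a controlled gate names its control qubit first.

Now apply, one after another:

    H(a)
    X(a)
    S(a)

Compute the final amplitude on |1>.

|1> carries amplitude sqrt(2)*I/2 in the final state.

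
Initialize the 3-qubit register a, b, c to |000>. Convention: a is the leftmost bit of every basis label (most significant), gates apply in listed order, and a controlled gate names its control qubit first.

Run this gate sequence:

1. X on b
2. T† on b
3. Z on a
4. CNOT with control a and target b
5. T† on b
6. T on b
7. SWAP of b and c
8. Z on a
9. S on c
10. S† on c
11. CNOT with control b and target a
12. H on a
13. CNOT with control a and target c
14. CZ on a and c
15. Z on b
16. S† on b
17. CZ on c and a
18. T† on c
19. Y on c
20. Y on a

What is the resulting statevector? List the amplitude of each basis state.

The final amplitudes are -sqrt(2)*exp(3*I*pi/4)/2 on |001>, -sqrt(2)*I/2 on |100>, and 0 on every other basis state.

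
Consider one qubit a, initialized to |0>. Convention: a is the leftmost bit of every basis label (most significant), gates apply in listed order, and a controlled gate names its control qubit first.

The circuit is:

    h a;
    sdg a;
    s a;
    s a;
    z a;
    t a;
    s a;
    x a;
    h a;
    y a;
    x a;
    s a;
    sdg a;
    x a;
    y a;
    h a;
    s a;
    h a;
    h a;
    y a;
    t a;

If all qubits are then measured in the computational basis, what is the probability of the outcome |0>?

The probability of measuring |0> is 1/2. Key observation: steps 9-16 multiply out to the identity, so the circuit reduces to the remaining gates.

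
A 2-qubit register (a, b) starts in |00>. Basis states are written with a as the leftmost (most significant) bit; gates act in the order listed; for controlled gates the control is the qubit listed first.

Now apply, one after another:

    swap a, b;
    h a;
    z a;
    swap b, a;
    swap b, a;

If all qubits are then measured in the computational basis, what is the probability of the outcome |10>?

The probability of measuring |10> is 1/2. Key observation: gates 4-5 undo each other exactly, leaving only the rest of the circuit to track.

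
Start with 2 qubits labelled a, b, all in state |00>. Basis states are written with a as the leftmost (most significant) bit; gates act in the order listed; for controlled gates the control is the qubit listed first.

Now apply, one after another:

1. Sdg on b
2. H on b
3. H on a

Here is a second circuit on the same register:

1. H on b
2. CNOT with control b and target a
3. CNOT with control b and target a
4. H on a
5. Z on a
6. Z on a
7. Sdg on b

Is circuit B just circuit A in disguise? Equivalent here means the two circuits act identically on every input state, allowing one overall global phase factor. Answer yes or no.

No: there is an input state on which the two circuits produce genuinely different outputs (not merely differing by a phase).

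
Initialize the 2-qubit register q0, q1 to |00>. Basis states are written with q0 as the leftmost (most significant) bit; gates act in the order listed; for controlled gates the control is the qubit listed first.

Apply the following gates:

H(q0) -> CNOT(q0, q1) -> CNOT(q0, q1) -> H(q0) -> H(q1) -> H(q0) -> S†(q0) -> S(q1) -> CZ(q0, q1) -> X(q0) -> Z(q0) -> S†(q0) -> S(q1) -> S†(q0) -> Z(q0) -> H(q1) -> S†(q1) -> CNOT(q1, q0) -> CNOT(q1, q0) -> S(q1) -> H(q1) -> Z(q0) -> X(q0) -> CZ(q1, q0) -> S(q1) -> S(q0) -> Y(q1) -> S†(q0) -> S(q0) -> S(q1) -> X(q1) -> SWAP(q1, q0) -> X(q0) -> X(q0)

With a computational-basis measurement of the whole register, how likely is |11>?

Outcome |11> occurs with probability 1/4. Key observation: gates 15-22 undo each other exactly, leaving only the rest of the circuit to track.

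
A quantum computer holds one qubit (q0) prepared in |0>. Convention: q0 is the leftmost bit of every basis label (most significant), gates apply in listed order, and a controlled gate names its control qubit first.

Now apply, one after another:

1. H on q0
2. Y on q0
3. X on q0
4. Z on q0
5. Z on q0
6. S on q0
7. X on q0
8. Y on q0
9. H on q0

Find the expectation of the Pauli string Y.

In the final state, Y has expectation -1.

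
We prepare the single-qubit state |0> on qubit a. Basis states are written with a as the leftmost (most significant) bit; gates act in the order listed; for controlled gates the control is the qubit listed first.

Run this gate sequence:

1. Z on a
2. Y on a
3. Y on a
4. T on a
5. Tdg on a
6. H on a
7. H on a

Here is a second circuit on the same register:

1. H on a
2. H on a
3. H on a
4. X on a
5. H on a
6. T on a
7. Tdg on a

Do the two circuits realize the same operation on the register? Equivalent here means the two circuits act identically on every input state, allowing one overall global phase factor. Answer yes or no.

Yes — the two circuits implement the same unitary up to a global phase.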